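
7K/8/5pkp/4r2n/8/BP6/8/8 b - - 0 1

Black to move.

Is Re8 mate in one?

After Re8: white king on h8; in check: yes, from the black rook on e8.
White has 1 legal reply: Bf8.
In check but a legal move exists → not checkmate.

no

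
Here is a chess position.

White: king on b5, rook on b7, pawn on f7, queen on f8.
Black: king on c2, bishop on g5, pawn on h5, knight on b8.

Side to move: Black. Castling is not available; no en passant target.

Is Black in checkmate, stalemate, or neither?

neither

Black to move; black king on c2.
In check: no.
Legal moves for Black include: Nd7, Nc6, Na6, Bd8, Be7, Bh6, Bf6, Bh4, Bf4, Be3, Bd2, Bc1, Kd3, Kc3, Kb3, Kd2, Kb2, Kd1, ... (list truncated; more exist).
Black has legal moves and is not in check → neither.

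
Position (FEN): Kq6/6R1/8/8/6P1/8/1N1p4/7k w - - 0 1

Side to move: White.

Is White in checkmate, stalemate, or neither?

White to move; white king on a8.
In check: yes, from the black queen on b8.
Legal moves for White: Kxb8.
White is in check but has 1 legal move → neither.

neither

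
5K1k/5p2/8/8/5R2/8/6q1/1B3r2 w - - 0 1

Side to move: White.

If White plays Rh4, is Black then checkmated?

yes

After Rh4: black king on h8; in check: yes, from the white rook on h4.
King squares — g7: attacked by Kf8; h7: attacked by Bb1; g8: attacked by Kf8.
Black has no legal moves → checkmate.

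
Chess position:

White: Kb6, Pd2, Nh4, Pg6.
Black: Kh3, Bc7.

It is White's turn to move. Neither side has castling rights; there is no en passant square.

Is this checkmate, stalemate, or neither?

White to move; white king on b6.
In check: yes, from the black bishop on c7.
King squares — a5: attacked by Bc7; b5: available; c5: available; a6: available; c6: available; a7: available; b7: available; c7: available.
Legal moves for White: Kxc7, Kb7, Ka7, Kc6, Ka6, Kc5, Kb5.
White is in check but has 7 legal moves → neither.

neither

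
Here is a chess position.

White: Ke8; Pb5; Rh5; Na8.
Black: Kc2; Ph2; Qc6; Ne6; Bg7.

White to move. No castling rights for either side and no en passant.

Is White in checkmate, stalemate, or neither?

neither

White to move; white king on e8.
In check: yes, from the black queen on c6.
Legal moves for White: Kf7, Ke7, bxc6.
White is in check but has 3 legal moves → neither.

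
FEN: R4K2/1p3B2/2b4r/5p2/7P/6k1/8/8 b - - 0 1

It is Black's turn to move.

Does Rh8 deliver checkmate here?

After Rh8: white king on f8; in check: yes, from the black rook on h8.
White has 3 legal replies: Kg7, Ke7, Bg8.
In check but a legal move exists → not checkmate.

no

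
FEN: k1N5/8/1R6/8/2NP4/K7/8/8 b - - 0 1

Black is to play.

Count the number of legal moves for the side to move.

Black to move; king on a8.
In check: no.
Legal moves: none.
Count: 0.

0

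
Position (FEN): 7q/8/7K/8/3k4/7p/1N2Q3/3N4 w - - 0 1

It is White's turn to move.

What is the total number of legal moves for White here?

White to move; king on h6.
In check: yes, from the black queen on h8.
Legal moves: Kg6, Kg5.
Count: 2.

2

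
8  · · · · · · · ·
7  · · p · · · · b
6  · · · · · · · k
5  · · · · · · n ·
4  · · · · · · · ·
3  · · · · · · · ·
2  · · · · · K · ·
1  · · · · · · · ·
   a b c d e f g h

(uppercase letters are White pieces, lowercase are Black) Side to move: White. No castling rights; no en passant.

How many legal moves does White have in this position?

7

White to move; king on f2.
In check: no.
Legal moves: Kg3, Ke3, Kg2, Ke2, Kg1, Kf1, Ke1.
Count: 7.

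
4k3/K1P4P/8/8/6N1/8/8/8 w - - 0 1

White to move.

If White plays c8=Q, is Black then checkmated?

After c8=Q: black king on e8; in check: yes, from the white queen on c8.
Black has 2 legal replies: Kf7, Ke7.
In check but a legal move exists → not checkmate.

no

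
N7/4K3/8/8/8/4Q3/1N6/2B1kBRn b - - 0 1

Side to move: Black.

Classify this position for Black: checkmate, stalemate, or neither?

Black to move; black king on e1.
In check: yes, from the white queen on e3.
King squares — d1: attacked by Nb2; f1: attacked by Rg1; d2: attacked by Bc1; e2: attacked by Bf1; f2: attacked by Qe3.
Legal moves for Black: none.
In check with no legal moves → checkmate.

checkmate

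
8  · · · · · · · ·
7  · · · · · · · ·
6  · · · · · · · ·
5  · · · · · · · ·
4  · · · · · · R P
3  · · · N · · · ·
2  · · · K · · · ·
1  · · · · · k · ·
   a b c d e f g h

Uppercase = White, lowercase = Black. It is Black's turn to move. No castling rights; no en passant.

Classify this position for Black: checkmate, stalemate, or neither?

stalemate

Black to move; black king on f1.
In check: no.
King squares — e1: attacked by Kd2; g1: attacked by Rg4; e2: attacked by Kd2; f2: attacked by Nd3; g2: attacked by Rg4.
Legal moves for Black: none.
Not in check and no legal moves → stalemate.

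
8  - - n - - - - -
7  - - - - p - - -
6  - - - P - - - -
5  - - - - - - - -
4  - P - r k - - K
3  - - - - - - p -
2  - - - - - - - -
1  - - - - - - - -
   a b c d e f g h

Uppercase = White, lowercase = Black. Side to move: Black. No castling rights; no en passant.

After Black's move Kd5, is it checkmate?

no

After Kd5: white king on h4; in check: yes, from the black rook on d4.
White has 4 legal replies: Kh5, Kg5, Kh3, Kxg3.
In check but a legal move exists → not checkmate.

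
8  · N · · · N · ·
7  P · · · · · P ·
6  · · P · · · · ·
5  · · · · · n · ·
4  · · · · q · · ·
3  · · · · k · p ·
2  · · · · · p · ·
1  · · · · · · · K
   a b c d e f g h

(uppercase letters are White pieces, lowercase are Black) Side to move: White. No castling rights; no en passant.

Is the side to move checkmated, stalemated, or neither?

White to move; white king on h1.
In check: yes, from the black queen on e4.
King squares — g1: attacked by Pf2; g2: attacked by Qe4; h2: attacked by Pg3.
Legal moves for White: none.
In check with no legal moves → checkmate.

checkmate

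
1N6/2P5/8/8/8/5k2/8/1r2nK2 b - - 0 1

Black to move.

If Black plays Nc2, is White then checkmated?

After Nc2: white king on f1; in check: yes, from the black rook on b1.
King squares — e1: attacked by Rb1; g1: attacked by Rb1; e2: attacked by Kf3; f2: attacked by Kf3; g2: attacked by Kf3.
White has no legal moves → checkmate.

yes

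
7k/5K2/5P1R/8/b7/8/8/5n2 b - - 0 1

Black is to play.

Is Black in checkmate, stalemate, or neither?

checkmate

Black to move; black king on h8.
In check: yes, from the white rook on h6.
King squares — g7: attacked by Pf6; h7: attacked by Rh6; g8: attacked by Kf7.
Legal moves for Black: none.
In check with no legal moves → checkmate.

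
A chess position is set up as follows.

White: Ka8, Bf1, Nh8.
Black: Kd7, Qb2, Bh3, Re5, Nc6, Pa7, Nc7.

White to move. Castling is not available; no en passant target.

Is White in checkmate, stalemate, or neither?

White to move; white king on a8.
In check: yes, from the black knight on c7.
King squares — a7: attacked by Nc6; b7: attacked by Qb2; b8: attacked by Qb2.
Legal moves for White: none.
In check with no legal moves → checkmate.

checkmate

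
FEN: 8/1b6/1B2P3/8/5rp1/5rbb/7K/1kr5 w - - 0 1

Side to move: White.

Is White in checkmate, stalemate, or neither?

checkmate

White to move; white king on h2.
In check: yes, from the black bishop on g3.
King squares — g1: attacked by Rc1; h1: attacked by Rc1; g2: attacked by Bh3; g3: attacked by Rf3; h3: attacked by Pg4.
Legal moves for White: none.
In check with no legal moves → checkmate.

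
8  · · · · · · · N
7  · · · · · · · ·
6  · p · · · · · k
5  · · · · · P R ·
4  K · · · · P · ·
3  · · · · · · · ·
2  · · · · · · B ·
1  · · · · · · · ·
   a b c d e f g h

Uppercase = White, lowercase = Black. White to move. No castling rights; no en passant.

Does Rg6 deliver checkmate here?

After Rg6: black king on h6; in check: yes, from the white rook on g6.
Black has 2 legal replies: Kh7, Kh5.
In check but a legal move exists → not checkmate.

no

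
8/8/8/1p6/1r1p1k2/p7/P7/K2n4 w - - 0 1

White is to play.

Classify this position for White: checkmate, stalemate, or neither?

stalemate

White to move; white king on a1.
In check: no.
King squares — b1: attacked by Rb4; a2: own pawn; b2: attacked by Nd1.
Legal moves for White: none.
Not in check and no legal moves → stalemate.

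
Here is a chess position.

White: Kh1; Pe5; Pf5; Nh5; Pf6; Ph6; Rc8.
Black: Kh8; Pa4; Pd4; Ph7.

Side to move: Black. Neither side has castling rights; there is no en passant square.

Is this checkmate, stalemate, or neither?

Black to move; black king on h8.
In check: yes, from the white rook on c8.
King squares — g7: attacked by Nh5; h7: own pawn; g8: attacked by Rc8.
Legal moves for Black: none.
In check with no legal moves → checkmate.

checkmate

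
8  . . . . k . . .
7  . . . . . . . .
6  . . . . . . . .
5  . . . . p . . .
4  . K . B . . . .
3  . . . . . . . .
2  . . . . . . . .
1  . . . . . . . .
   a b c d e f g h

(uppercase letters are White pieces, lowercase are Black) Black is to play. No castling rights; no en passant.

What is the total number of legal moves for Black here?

7

Black to move; king on e8.
In check: no.
Legal moves: Kf8, Kd8, Kf7, Ke7, Kd7, exd4, e4.
Count: 7.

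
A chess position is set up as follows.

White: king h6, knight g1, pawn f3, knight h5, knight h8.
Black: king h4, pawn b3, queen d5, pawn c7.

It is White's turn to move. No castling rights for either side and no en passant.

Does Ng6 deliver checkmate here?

After Ng6: black king on h4; in check: yes, from the white knight on g6.
King squares — g3: attacked by Nh5; h3: attacked by Ng1; g4: attacked by Pf3; g5: attacked by Kh6; h5: attacked by Kh6.
Black has no legal moves → checkmate.

yes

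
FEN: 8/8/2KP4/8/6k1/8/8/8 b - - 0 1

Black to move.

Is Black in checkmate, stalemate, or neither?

Black to move; black king on g4.
In check: no.
Legal moves for Black: Kh5, Kg5, Kf5, Kh4, Kf4, Kh3, Kg3, Kf3.
Black has 8 legal moves and is not in check → neither.

neither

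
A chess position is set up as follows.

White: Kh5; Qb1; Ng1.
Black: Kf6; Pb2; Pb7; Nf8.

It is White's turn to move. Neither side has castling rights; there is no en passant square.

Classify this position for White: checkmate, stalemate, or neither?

White to move; white king on h5.
In check: no.
Legal moves for White include: Kh6, Kh4, Kg4, Nh3, Nf3, Ne2, Qh7, Qg6+, Qf5+, Qe4, Qd3, Qc2, Qxb2+, Qa2, Qf1+, Qe1, Qd1, Qc1, ... (list truncated; more exist).
White has legal moves and is not in check → neither.

neither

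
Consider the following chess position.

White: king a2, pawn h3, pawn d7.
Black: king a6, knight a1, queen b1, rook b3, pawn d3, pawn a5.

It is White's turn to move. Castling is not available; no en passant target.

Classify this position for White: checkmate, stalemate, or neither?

checkmate

White to move; white king on a2.
In check: yes, from the black queen on b1.
King squares — a1: attacked by Qb1; b1: attacked by Rb3; b2: attacked by Qb1; a3: attacked by Rb3; b3: attacked by Na1.
Legal moves for White: none.
In check with no legal moves → checkmate.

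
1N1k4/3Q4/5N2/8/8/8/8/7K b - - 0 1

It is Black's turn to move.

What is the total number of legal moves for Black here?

Black to move; king on d8.
In check: yes, from the white queen on d7.
Legal moves: none.
Count: 0.

0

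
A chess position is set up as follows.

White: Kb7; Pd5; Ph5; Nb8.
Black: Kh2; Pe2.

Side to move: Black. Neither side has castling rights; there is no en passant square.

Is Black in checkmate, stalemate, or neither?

neither

Black to move; black king on h2.
In check: no.
Legal moves for Black: Kh3, Kg3, Kg2, Kh1, Kg1, e1=Q, e1=R, e1=B, e1=N.
Black has 9 legal moves and is not in check → neither.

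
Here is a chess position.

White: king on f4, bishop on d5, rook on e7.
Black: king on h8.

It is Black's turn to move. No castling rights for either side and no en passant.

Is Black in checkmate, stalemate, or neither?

stalemate

Black to move; black king on h8.
In check: no.
King squares — g7: attacked by Re7; h7: attacked by Re7; g8: attacked by Bd5.
Legal moves for Black: none.
Not in check and no legal moves → stalemate.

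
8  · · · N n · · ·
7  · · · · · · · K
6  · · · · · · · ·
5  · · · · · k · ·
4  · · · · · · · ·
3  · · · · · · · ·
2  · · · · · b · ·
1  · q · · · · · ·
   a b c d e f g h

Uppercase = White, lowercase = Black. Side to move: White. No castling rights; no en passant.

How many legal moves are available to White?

7

White to move; king on h7.
In check: no.
Legal moves: Nf7, Nb7, Ne6, Nc6, Kh8, Kg8, Kh6.
Count: 7.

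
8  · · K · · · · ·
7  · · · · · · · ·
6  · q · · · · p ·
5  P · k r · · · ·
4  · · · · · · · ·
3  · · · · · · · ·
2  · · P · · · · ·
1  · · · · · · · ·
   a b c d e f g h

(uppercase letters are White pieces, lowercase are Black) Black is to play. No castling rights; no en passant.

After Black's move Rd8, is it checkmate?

After Rd8: white king on c8; in check: yes, from the black rook on d8.
King squares — b7: attacked by Qb6; c7: attacked by Qb6; d7: attacked by Rd8; b8: attacked by Qb6; d8: attacked by Qb6.
White has no legal moves → checkmate.

yes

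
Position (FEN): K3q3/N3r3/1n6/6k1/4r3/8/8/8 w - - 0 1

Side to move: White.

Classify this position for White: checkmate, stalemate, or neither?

White to move; white king on a8.
In check: yes, from the black knight on b6 and the black queen on e8.
King squares — a7: own knight; b7: attacked by Re7; b8: attacked by Qe8.
Legal moves for White: none.
In check with no legal moves → checkmate.

checkmate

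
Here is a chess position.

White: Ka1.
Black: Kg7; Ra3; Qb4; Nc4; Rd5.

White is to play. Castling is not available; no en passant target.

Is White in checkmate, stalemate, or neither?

White to move; white king on a1.
In check: yes, from the black rook on a3.
King squares — b1: attacked by Qb4; a2: attacked by Ra3; b2: attacked by Qb4.
Legal moves for White: none.
In check with no legal moves → checkmate.

checkmate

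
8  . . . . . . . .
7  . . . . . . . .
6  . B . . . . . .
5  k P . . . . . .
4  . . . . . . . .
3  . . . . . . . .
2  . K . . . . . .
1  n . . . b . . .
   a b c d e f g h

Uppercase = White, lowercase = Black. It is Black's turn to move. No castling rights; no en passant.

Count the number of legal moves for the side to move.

Black to move; king on a5.
In check: yes, from the white bishop on b6.
Legal moves: Kxb6, Kxb5, Kb4, Ka4.
Count: 4.

4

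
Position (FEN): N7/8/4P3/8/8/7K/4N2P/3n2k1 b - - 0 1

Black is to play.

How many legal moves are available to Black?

Black to move; king on g1.
In check: yes, from the white knight on e2.
Legal moves: Kf2, Kh1, Kf1.
Count: 3.

3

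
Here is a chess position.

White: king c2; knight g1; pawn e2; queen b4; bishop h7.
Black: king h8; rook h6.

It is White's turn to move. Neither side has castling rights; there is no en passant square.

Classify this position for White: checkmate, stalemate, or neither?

neither

White to move; white king on c2.
In check: no.
Legal moves for White include: Bg8, Bg6, Bf5, Be4, Bd3, Qf8+, Qb8+, Qe7, Qb7, Qd6, Qb6, Qc5, Qb5, Qa5, Qh4, Qg4, Qf4, Qe4, ... (list truncated; more exist).
White has legal moves and is not in check → neither.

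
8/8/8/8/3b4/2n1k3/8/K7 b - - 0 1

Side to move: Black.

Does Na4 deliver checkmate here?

no

After Na4: white king on a1; in check: yes, from the black bishop on d4.
White has 2 legal replies: Ka2, Kb1.
In check but a legal move exists → not checkmate.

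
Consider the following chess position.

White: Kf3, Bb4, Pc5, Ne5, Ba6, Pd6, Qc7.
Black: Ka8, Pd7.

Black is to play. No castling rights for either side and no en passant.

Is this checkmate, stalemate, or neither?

Black to move; black king on a8.
In check: no.
King squares — a7: attacked by Qc7; b7: attacked by Ba6; b8: attacked by Qc7.
Legal moves for Black: none.
Not in check and no legal moves → stalemate.

stalemate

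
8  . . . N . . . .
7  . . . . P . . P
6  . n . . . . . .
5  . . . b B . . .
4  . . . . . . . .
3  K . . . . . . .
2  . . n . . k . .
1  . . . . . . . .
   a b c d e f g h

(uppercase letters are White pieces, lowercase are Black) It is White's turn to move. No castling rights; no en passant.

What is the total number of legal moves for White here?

1

White to move; king on a3.
In check: yes, from the black knight on c2.
Legal moves: Kb2.
Count: 1.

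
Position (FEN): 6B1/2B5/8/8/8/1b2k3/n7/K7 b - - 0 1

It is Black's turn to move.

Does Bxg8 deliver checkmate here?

After Bxg8: white king on a1; in check: no.
White is not in check, so this cannot be checkmate.

no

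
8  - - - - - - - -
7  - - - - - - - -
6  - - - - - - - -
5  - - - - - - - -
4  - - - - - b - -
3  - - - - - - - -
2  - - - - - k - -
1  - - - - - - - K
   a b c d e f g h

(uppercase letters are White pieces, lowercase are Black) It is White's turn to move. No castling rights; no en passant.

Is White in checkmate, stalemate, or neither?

White to move; white king on h1.
In check: no.
King squares — g1: attacked by Kf2; g2: attacked by Kf2; h2: attacked by Bf4.
Legal moves for White: none.
Not in check and no legal moves → stalemate.

stalemate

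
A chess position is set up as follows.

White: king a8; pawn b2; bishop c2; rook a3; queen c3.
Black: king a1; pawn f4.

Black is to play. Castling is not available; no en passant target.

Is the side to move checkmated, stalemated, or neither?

checkmate

Black to move; black king on a1.
In check: yes, from the white rook on a3.
King squares — b1: attacked by Bc2; a2: attacked by Ra3; b2: attacked by Qc3.
Legal moves for Black: none.
In check with no legal moves → checkmate.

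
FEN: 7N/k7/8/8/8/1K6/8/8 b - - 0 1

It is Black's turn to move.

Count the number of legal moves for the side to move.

5

Black to move; king on a7.
In check: no.
Legal moves: Kb8, Ka8, Kb7, Kb6, Ka6.
Count: 5.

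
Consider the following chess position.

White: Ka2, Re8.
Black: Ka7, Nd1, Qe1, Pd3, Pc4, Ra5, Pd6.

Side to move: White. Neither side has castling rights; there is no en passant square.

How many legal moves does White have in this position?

1

White to move; king on a2.
In check: yes, from the black rook on a5.
Legal moves: Kb1.
Count: 1.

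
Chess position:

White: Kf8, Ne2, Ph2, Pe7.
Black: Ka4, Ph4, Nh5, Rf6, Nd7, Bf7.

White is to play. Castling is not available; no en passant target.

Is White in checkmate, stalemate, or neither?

checkmate

White to move; white king on f8.
In check: yes, from the black knight on d7.
King squares — e7: own pawn; f7: attacked by Rf6; g7: attacked by Nh5; e8: attacked by Bf7; g8: attacked by Bf7.
Legal moves for White: none.
In check with no legal moves → checkmate.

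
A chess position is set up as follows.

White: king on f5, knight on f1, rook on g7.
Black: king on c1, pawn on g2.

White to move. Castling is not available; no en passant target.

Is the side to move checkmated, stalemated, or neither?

neither

White to move; white king on f5.
In check: no.
Legal moves for White include: Rg8, Rh7, Rf7, Re7, Rd7, Rc7+, Rb7, Ra7, Rg6, Rg5, Rg4, Rg3, Rxg2, Kg6, Kf6, Ke6, Kg5, Ke5, ... (list truncated; more exist).
White has legal moves and is not in check → neither.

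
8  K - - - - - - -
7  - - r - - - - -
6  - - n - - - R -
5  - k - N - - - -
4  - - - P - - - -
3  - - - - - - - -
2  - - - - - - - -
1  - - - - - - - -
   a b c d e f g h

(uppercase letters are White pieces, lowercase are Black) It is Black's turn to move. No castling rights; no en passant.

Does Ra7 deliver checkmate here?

yes

After Ra7: white king on a8; in check: yes, from the black rook on a7.
King squares — a7: attacked by Nc6; b7: attacked by Ra7; b8: attacked by Nc6.
White has no legal moves → checkmate.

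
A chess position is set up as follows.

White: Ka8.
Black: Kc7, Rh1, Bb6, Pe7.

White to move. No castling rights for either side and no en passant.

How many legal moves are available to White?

White to move; king on a8.
In check: no.
Legal moves: none.
Count: 0.

0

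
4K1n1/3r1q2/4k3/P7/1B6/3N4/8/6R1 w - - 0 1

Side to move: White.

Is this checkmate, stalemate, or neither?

checkmate

White to move; white king on e8.
In check: yes, from the black queen on f7.
King squares — d7: attacked by Ke6; e7: attacked by Ke6; f7: attacked by Ke6; d8: attacked by Rd7; f8: attacked by Qf7.
Legal moves for White: none.
In check with no legal moves → checkmate.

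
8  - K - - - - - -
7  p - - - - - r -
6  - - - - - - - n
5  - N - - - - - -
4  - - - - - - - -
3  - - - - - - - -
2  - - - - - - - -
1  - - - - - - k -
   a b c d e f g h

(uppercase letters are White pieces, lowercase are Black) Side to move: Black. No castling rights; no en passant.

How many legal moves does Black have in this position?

Black to move; king on g1.
In check: no.
Legal moves: Rg8+, Rh7, Rf7, Re7, Rd7, Rc7, Rb7+, Rg6, Rg5, Rg4, Rg3, Rg2, Ng8, Nf7, Nf5, Ng4, Kh2, Kg2, Kf2, Kh1, Kf1, a6, a5.
Count: 23.

23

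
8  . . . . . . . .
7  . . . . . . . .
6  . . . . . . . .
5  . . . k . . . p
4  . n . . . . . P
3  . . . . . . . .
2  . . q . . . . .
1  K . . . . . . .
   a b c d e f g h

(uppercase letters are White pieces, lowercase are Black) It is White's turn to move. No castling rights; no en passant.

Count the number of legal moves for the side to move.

White to move; king on a1.
In check: no.
Legal moves: none.
Count: 0.

0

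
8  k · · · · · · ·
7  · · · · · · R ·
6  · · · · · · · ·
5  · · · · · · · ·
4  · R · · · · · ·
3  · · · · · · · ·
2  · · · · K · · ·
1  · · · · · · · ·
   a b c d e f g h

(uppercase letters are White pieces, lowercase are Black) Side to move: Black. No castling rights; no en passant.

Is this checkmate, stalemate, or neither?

stalemate

Black to move; black king on a8.
In check: no.
King squares — a7: attacked by Rg7; b7: attacked by Rb4; b8: attacked by Rb4.
Legal moves for Black: none.
Not in check and no legal moves → stalemate.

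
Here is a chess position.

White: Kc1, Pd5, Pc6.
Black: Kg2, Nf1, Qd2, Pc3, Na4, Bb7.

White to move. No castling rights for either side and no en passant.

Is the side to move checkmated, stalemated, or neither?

White to move; white king on c1.
In check: yes, from the black queen on d2.
King squares — b1: available; d1: attacked by Qd2; b2: attacked by Qd2; c2: attacked by Qd2; d2: attacked by Nf1.
Legal moves for White: Kb1.
White is in check but has 1 legal move → neither.

neither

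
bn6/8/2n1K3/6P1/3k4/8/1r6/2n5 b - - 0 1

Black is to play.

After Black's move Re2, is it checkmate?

After Re2: white king on e6; in check: yes, from the black rook on e2.
White has 4 legal replies: Kf7, Kf6, Kd6, Kf5.
In check but a legal move exists → not checkmate.

no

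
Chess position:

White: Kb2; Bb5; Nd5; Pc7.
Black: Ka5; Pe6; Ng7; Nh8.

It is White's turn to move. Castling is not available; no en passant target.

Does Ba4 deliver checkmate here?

no

After Ba4: black king on a5; in check: no.
Black is not in check, so this cannot be checkmate.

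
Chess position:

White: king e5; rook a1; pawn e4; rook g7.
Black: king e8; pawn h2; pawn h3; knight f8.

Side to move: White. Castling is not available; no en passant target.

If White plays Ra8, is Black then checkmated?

yes

After Ra8: black king on e8; in check: yes, from the white rook on a8.
King squares — d7: attacked by Rg7; e7: attacked by Rg7; f7: attacked by Rg7; d8: attacked by Ra8; f8: own knight.
Black has no legal moves → checkmate.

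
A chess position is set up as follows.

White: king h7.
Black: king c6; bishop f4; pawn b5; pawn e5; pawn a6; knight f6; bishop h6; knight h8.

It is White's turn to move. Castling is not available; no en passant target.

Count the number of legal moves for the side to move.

White to move; king on h7.
In check: yes, from the black knight on f6.
Legal moves: Kxh8.
Count: 1.

1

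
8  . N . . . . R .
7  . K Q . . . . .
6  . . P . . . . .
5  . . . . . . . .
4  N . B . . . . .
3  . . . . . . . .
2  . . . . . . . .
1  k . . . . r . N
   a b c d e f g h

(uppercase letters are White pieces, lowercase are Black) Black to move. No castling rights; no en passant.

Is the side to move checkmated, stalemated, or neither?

neither

Black to move; black king on a1.
In check: no.
Legal moves for Black: Rf8, Rf7, Rf6, Rf5, Rf4, Rf3, Rf2, Rxh1, Rg1, Re1, Rd1, Rc1, Rb1+, Kb1.
Black has 14 legal moves and is not in check → neither.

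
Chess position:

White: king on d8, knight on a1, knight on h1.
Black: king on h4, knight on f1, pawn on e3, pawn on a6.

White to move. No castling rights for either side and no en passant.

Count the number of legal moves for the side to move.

White to move; king on d8.
In check: no.
Legal moves: Ke8, Kc8, Ke7, Kd7, Kc7, Ng3, Nf2, Nb3, Nc2.
Count: 9.

9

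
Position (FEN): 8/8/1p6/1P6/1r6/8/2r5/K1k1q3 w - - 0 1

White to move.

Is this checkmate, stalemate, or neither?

White to move; white king on a1.
In check: no.
King squares — b1: attacked by Kc1; a2: attacked by Rc2; b2: attacked by Kc1.
Legal moves for White: none.
Not in check and no legal moves → stalemate.

stalemate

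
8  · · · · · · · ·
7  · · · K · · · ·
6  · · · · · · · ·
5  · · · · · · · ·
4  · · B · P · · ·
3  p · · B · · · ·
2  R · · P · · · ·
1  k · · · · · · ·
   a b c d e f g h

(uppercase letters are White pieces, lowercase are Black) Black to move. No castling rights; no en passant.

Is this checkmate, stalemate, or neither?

checkmate

Black to move; black king on a1.
In check: yes, from the white rook on a2.
King squares — b1: attacked by Bd3; a2: attacked by Bc4; b2: attacked by Ra2.
Legal moves for Black: none.
In check with no legal moves → checkmate.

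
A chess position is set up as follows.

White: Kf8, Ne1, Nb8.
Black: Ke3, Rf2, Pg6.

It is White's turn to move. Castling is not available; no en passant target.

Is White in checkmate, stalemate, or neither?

White to move; white king on f8.
In check: yes, from the black rook on f2.
King squares — e7: available; f7: attacked by Rf2; g7: available; e8: available; g8: available.
Legal moves for White: Kg8, Ke8, Kg7, Ke7, Nf3.
White is in check but has 5 legal moves → neither.

neither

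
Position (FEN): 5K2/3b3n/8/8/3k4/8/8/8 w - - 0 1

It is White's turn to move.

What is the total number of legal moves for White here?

4

White to move; king on f8.
In check: yes, from the black knight on h7.
Legal moves: Kg8, Kg7, Kf7, Ke7.
Count: 4.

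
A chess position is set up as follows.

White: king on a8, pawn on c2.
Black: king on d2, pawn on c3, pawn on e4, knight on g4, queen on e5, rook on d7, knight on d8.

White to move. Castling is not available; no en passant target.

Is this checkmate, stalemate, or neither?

stalemate

White to move; white king on a8.
In check: no.
King squares — a7: attacked by Rd7; b7: attacked by Rd7; b8: attacked by Qe5.
Legal moves for White: none.
Not in check and no legal moves → stalemate.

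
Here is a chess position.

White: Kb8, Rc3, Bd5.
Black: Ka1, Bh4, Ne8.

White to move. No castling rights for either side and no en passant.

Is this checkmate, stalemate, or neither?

neither

White to move; white king on b8.
In check: no.
Legal moves for White include: Kc8, Ka8, Kb7, Ka7, Bg8, Ba8, Bf7, Bb7, Be6, Bc6, Be4, Bc4, Bf3, Bb3, Bg2, Ba2, Bh1, Rc8, ... (list truncated; more exist).
White has legal moves and is not in check → neither.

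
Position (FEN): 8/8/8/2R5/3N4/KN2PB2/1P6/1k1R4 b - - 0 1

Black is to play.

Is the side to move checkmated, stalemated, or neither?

Black to move; black king on b1.
In check: yes, from the white rook on d1.
King squares — a1: attacked by Rd1; c1: attacked by Rd1; a2: attacked by Ka3; b2: attacked by Ka3; c2: attacked by Nd4.
Legal moves for Black: none.
In check with no legal moves → checkmate.

checkmate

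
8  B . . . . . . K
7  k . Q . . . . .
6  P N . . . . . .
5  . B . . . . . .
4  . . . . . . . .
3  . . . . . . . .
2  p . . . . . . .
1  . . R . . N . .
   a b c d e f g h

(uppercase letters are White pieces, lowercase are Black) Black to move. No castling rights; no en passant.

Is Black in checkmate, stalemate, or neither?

Black to move; black king on a7.
In check: yes, from the white queen on c7.
King squares — a6: attacked by Bb5; b6: attacked by Qc7; b7: attacked by Pa6; a8: attacked by Nb6; b8: attacked by Qc7.
Legal moves for Black: none.
In check with no legal moves → checkmate.

checkmate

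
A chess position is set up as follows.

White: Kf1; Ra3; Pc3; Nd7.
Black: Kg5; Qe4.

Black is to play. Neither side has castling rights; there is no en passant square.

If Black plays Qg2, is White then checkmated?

no

After Qg2: white king on f1; in check: yes, from the black queen on g2.
White has 2 legal replies: Kxg2, Ke1.
In check but a legal move exists → not checkmate.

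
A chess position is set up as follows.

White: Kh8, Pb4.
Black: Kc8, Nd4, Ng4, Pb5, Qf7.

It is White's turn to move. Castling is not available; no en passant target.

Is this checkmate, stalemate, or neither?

stalemate

White to move; white king on h8.
In check: no.
King squares — g7: attacked by Qf7; h7: attacked by Qf7; g8: attacked by Qf7.
Legal moves for White: none.
Not in check and no legal moves → stalemate.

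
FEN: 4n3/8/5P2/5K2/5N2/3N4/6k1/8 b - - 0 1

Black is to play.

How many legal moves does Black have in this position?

6

Black to move; king on g2.
In check: yes, from the white knight on f4.
Legal moves: Kg3, Kf3, Kh2, Kh1, Kg1, Kf1.
Count: 6.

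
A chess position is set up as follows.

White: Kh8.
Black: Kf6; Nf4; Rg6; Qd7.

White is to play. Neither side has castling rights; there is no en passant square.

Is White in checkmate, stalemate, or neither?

stalemate

White to move; white king on h8.
In check: no.
King squares — g7: attacked by Kf6; h7: attacked by Qd7; g8: attacked by Rg6.
Legal moves for White: none.
Not in check and no legal moves → stalemate.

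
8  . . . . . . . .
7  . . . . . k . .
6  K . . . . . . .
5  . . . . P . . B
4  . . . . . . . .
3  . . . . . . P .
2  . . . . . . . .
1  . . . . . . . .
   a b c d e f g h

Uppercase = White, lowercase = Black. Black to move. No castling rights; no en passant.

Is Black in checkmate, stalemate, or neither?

neither

Black to move; black king on f7.
In check: yes, from the white bishop on h5.
King squares — e6: available; f6: attacked by Pe5; g6: attacked by Bh5; e7: available; g7: available; e8: attacked by Bh5; f8: available; g8: available.
Legal moves for Black: Kg8, Kf8, Kg7, Ke7, Ke6.
Black is in check but has 5 legal moves → neither.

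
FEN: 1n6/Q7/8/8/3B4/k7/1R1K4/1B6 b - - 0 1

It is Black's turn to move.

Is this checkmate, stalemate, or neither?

neither

Black to move; black king on a3.
In check: yes, from the white queen on a7.
King squares — a2: attacked by Bb1; b2: attacked by Bd4; b3: attacked by Rb2; a4: attacked by Qa7; b4: attacked by Rb2.
Legal moves for Black: Na6.
Black is in check but has 1 legal move → neither.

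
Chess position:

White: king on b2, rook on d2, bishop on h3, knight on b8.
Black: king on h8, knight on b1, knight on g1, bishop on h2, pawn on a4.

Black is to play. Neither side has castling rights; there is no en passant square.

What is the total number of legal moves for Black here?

16

Black to move; king on h8.
In check: no.
Legal moves: Kg8, Kh7, Kg7, Bxb8, Bc7, Bd6, Be5+, Bf4, Bg3, Nxh3, Nf3, Ne2, Nc3, Na3, Nxd2, a3+.
Count: 16.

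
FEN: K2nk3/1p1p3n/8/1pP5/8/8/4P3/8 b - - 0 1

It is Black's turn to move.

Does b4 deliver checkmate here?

After b4: white king on a8; in check: no.
White is not in check, so this cannot be checkmate.

no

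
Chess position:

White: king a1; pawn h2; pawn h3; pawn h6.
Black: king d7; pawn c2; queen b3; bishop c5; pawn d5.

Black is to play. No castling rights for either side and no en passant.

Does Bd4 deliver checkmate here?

After Bd4: white king on a1; in check: yes, from the black bishop on d4.
King squares — b1: attacked by Pc2; a2: attacked by Qb3; b2: attacked by Qb3.
White has no legal moves → checkmate.

yes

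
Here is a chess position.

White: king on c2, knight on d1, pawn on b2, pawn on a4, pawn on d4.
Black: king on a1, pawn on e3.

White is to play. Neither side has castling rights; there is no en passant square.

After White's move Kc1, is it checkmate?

After Kc1: black king on a1; in check: no.
Black is not in check, so this cannot be checkmate.

no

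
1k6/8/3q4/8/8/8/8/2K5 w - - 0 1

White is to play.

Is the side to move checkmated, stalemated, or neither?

White to move; white king on c1.
In check: no.
Legal moves for White: Kc2, Kb2, Kb1.
White has 3 legal moves and is not in check → neither.

neither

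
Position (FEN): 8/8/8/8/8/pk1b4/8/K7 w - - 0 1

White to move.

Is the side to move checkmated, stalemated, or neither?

stalemate

White to move; white king on a1.
In check: no.
King squares — b1: attacked by Bd3; a2: attacked by Kb3; b2: attacked by Pa3.
Legal moves for White: none.
Not in check and no legal moves → stalemate.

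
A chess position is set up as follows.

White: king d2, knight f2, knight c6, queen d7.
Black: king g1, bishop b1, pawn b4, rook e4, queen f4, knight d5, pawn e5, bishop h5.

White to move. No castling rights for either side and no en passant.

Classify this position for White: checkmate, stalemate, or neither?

checkmate

White to move; white king on d2.
In check: yes, from the black queen on f4.
King squares — c1: attacked by Qf4; d1: attacked by Bh5; e1: attacked by Re4; c2: attacked by Bb1; e2: attacked by Re4; c3: attacked by Pb4; d3: attacked by Bb1; e3: attacked by Re4.
Legal moves for White: none.
In check with no legal moves → checkmate.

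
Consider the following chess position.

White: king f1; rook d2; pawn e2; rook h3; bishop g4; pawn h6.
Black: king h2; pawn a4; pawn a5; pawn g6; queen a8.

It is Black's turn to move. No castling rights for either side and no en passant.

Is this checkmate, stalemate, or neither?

checkmate

Black to move; black king on h2.
In check: yes, from the white rook on h3.
King squares — g1: attacked by Kf1; h1: attacked by Rh3; g2: attacked by Kf1; g3: attacked by Rh3; h3: attacked by Bg4.
Legal moves for Black: none.
In check with no legal moves → checkmate.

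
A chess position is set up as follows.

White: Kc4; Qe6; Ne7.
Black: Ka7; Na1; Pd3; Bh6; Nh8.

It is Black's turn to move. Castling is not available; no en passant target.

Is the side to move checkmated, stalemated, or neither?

Black to move; black king on a7.
In check: no.
Legal moves for Black: Nf7, Ng6, Kb8, Ka8, Kb7, Bf8, Bg7, Bg5, Bf4, Be3, Bd2, Bc1, Nb3, Nc2, d2.
Black has 15 legal moves and is not in check → neither.

neither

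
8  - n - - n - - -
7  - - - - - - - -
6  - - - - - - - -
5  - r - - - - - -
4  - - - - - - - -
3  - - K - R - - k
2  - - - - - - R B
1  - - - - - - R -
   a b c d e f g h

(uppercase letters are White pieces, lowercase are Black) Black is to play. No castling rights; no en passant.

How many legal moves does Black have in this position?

1

Black to move; king on h3.
In check: yes, from the white rook on e3.
Legal moves: Kh4.
Count: 1.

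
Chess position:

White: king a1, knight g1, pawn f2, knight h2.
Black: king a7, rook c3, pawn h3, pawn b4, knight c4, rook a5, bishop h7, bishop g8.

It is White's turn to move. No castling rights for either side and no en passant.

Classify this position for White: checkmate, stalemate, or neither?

checkmate

White to move; white king on a1.
In check: yes, from the black rook on a5.
King squares — b1: attacked by Bh7; a2: attacked by Ra5; b2: attacked by Nc4.
Legal moves for White: none.
In check with no legal moves → checkmate.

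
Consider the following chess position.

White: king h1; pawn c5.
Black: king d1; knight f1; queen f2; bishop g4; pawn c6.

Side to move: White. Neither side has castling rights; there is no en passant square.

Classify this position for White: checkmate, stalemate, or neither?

White to move; white king on h1.
In check: no.
King squares — g1: attacked by Qf2; g2: attacked by Qf2; h2: attacked by Nf1.
Legal moves for White: none.
Not in check and no legal moves → stalemate.

stalemate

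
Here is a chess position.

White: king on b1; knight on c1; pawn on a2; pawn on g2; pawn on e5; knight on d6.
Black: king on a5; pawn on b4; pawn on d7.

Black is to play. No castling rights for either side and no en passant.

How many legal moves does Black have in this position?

4

Black to move; king on a5.
In check: no.
Legal moves: Kb6, Ka6, Ka4, b3.
Count: 4.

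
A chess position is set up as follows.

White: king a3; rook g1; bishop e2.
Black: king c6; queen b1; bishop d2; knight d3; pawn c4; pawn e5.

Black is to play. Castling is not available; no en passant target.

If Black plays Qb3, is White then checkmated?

After Qb3: white king on a3; in check: yes, from the black queen on b3.
King squares — a2: attacked by Qb3; b2: attacked by Qb3; b3: attacked by Pc4; a4: attacked by Qb3; b4: attacked by Bd2.
White has no legal moves → checkmate.

yes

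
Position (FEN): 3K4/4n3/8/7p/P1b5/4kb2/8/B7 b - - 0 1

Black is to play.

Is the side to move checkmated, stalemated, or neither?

neither

Black to move; black king on e3.
In check: no.
Legal moves for Black include: Ng8, Nc8, Ng6, Nc6+, Nf5, Nd5, Bg8, Bf7, Be6, Ba6, Bcd5, Bb5, Bd3, Bb3, Bce2, Ba2, Bf1, Ba8, ... (list truncated; more exist).
Black has legal moves and is not in check → neither.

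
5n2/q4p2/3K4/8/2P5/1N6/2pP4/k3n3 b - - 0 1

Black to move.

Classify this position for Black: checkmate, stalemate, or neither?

neither

Black to move; black king on a1.
In check: yes, from the white knight on b3.
Legal moves for Black: Kb2, Ka2, Kb1.
Black is in check but has 3 legal moves → neither.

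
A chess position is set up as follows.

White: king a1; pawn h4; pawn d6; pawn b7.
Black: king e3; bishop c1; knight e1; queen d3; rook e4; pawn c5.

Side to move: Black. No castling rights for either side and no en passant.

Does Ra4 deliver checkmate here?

yes

After Ra4: white king on a1; in check: yes, from the black rook on a4.
King squares — b1: attacked by Qd3; a2: attacked by Ra4; b2: attacked by Bc1.
White has no legal moves → checkmate.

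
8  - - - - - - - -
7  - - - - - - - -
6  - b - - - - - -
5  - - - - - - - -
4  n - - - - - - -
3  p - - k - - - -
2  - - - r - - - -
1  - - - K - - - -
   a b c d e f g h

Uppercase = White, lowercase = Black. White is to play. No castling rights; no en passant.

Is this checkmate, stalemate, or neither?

White to move; white king on d1.
In check: yes, from the black rook on d2.
King squares — c1: available; e1: available; c2: attacked by Rd2; d2: attacked by Kd3; e2: attacked by Rd2.
Legal moves for White: Ke1, Kc1.
White is in check but has 2 legal moves → neither.

neither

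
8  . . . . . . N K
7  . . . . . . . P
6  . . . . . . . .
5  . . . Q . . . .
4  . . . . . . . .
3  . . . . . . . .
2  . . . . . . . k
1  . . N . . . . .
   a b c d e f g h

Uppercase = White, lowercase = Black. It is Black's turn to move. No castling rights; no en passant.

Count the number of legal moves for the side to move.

Black to move; king on h2.
In check: no.
Legal moves: Kh3, Kg3, Kg1.
Count: 3.

3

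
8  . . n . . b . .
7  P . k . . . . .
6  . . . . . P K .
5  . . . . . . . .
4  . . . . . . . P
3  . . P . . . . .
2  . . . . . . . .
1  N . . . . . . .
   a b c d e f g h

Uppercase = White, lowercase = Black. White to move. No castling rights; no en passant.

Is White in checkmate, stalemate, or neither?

neither

White to move; white king on g6.
In check: no.
Legal moves for White: Kh7, Kf7, Kh5, Kg5, Kf5, Nb3, Nc2, a8=Q, a8=R, a8=B, a8=N+, f7, h5, c4.
White has 14 legal moves and is not in check → neither.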